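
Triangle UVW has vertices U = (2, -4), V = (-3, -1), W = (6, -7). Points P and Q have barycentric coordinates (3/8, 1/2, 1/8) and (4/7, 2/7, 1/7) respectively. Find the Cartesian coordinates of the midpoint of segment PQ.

Barycentric coordinates of the midpoint are the average: (53/112, 11/28, 15/112).
Converting: (53/112)·U + (11/28)·V + (15/112)·W = (4/7, -361/112).

(4/7, -361/112)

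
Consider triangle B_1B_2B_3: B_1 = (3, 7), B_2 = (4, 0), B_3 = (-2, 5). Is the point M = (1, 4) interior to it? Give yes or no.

Barycentric coordinates of M: (9/37, 11/37, 17/37).
The three coordinates are positive, positive, positive; a point is interior exactly when all three are positive.

yes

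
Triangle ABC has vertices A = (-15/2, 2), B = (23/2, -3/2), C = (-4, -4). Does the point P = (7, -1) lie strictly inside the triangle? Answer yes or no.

Barycentric coordinates of P: (76/407, 306/407, 25/407).
The three coordinates are positive, positive, positive; a point is interior exactly when all three are positive.

yes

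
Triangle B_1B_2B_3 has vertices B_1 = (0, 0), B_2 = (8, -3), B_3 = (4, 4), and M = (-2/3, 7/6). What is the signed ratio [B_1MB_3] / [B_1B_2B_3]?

-1/6

[B_1B_2B_3] = ½·(0·(-3−4) + 8·(4−0) + 4·(0−(-3))) = ½·(0 + 32 + 12) = 22.
[B_1MB_3] = ½·(0·(7/6−4) + (-2/3)·(4−0) + 4·(0−(7/6))) = ½·(0 − 8/3 − 14/3) = -11/3, so the ratio is (-11/3)/22 = -1/6.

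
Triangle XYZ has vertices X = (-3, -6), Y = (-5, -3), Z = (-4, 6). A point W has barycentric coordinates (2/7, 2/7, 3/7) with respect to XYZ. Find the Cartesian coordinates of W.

W = (2/7)·X + (2/7)·Y + (3/7)·Z.
x-coordinate: (2/7)·(-3) + (2/7)·(-5) + (3/7)·(-4) = -4.
y-coordinate: (2/7)·(-6) + (2/7)·(-3) + (3/7)·6 = 0.

(-4, 0)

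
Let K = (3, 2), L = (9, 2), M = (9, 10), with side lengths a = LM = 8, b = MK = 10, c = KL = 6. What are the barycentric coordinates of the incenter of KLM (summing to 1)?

(1/3, 5/12, 1/4)

The incenter has barycentric coordinates proportional to the opposite side lengths: (8 : 10 : 6).
Normalizing by 8+10+6 = 24 gives (1/3, 5/12, 1/4).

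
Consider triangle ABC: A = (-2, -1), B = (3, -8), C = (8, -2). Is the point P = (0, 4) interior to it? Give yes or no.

Barycentric coordinates of P: (6/5, -4/5, 3/5).
The three coordinates are positive, negative, positive; a point is interior exactly when all three are positive.

no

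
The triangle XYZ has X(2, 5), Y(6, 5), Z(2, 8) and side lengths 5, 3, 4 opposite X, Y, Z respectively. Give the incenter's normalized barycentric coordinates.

The incenter has barycentric coordinates proportional to the opposite side lengths: (5 : 3 : 4).
Normalizing by 5+3+4 = 12 gives (5/12, 1/4, 1/3).

(5/12, 1/4, 1/3)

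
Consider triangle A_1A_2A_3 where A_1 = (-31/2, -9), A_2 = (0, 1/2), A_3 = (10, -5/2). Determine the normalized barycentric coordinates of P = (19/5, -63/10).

Signed area of the reference triangle: [A_1A_2A_3] = ½·((-31/2)·(1/2−(-5/2)) + 0·(-5/2−(-9)) + 10·(-9−(1/2))) = ½·(-93/2 + 0 − 95) = -283/4.
[PA_2A_3] = ½·((19/5)·(1/2−(-5/2)) + 0·(-5/2−(-63/10)) + 10·(-63/10−(1/2))) = ½·(57/5 + 0 − 68) = -283/10, so the A_1-coordinate is (-283/10)/(-283/4) = 2/5.
[A_1PA_3] = ½·((-31/2)·(-63/10−(-5/2)) + (19/5)·(-5/2−(-9)) + 10·(-9−(-63/10))) = ½·(589/10 + 247/10 − 27) = 283/10, so the A_2-coordinate is -2/5.
[A_1A_2P] = ½·((-31/2)·(1/2−(-63/10)) + 0·(-63/10−(-9)) + (19/5)·(-9−(1/2))) = ½·(-527/5 + 0 − 361/10) = -283/4, so the A_3-coordinate is 1.

(2/5, -2/5, 1)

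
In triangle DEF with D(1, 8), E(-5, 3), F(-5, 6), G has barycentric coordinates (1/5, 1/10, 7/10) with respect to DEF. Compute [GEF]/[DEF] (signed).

The signed ratio [GEF]/[DEF] equals the barycentric coordinate of G at vertex D, which is 1/5.

1/5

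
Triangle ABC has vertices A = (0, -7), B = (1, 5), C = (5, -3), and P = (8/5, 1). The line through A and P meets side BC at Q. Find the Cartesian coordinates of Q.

Barycentric coordinates of P with respect to ABC: (1/5, 3/5, 1/5).
On side BC the A-coordinate is zero; dropping P's A-weight 1/5 and renormalizing the remaining 3/5 : 1/5 gives weights 3/4, 1/4 on B, C.
Q = (3/4)·(1, 5) + (1/4)·(5, -3) = (2, 3).

(2, 3)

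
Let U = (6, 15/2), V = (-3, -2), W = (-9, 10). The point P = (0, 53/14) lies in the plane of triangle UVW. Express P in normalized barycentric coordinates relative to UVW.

(3/7, 3/7, 1/7)

Signed area of the reference triangle: [UVW] = ½·(6·(-2−10) + (-3)·(10−(15/2)) + (-9)·(15/2−(-2))) = ½·(-72 − 15/2 − 171/2) = -165/2.
[PVW] = ½·(0·(-2−10) + (-3)·(10−(53/14)) + (-9)·(53/14−(-2))) = ½·(0 − 261/14 − 729/14) = -495/14, so the U-coordinate is (-495/14)/(-165/2) = 3/7.
[UPW] = ½·(6·(53/14−10) + 0·(10−(15/2)) + (-9)·(15/2−(53/14))) = ½·(-261/7 + 0 − 234/7) = -495/14, so the V-coordinate is 3/7.
[UVP] = ½·(6·(-2−(53/14)) + (-3)·(53/14−(15/2)) + 0·(15/2−(-2))) = ½·(-243/7 + 78/7 + 0) = -165/14, so the W-coordinate is 1/7.
Check: 3/7 + 3/7 + 1/7 = 1.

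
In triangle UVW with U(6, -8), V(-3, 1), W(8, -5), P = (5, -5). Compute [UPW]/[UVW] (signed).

[UVW] = ½·(6·(1−(-5)) + (-3)·(-5−(-8)) + 8·(-8−1)) = ½·(36 − 9 − 72) = -45/2.
[UPW] = ½·(6·(-5−(-5)) + 5·(-5−(-8)) + 8·(-8−(-5))) = ½·(0 + 15 − 24) = -9/2, so the ratio is (-9/2)/(-45/2) = 1/5.

1/5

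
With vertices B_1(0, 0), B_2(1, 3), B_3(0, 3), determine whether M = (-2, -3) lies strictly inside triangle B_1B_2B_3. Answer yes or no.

Barycentric coordinates of M: (2, -2, 1).
The three coordinates are positive, negative, positive; a point is interior exactly when all three are positive.

no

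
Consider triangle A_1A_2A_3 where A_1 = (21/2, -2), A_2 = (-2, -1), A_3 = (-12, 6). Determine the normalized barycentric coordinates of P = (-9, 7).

Signed area of the reference triangle: [A_1A_2A_3] = ½·((21/2)·(-1−6) + (-2)·(6−(-2)) + (-12)·(-2−(-1))) = ½·(-147/2 − 16 + 12) = -155/4.
[PA_2A_3] = ½·((-9)·(-1−6) + (-2)·(6−7) + (-12)·(7−(-1))) = ½·(63 + 2 − 96) = -31/2, so the A_1-coordinate is (-31/2)/(-155/4) = 2/5.
[A_1PA_3] = ½·((21/2)·(7−6) + (-9)·(6−(-2)) + (-12)·(-2−7)) = ½·(21/2 − 72 + 108) = 93/4, so the A_2-coordinate is -3/5.
[A_1A_2P] = ½·((21/2)·(-1−7) + (-2)·(7−(-2)) + (-9)·(-2−(-1))) = ½·(-84 − 18 + 9) = -93/2, so the A_3-coordinate is 6/5.

(2/5, -3/5, 6/5)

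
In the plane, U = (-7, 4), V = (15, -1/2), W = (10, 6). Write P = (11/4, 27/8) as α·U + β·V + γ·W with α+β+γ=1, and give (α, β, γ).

(1/2, 1/4, 1/4)

Signed area of the reference triangle: [UVW] = ½·((-7)·(-1/2−6) + 15·(6−4) + 10·(4−(-1/2))) = ½·(91/2 + 30 + 45) = 241/4.
[PVW] = ½·((11/4)·(-1/2−6) + 15·(6−(27/8)) + 10·(27/8−(-1/2))) = ½·(-143/8 + 315/8 + 155/4) = 241/8, so the U-coordinate is (241/8)/(241/4) = 1/2.
[UPW] = ½·((-7)·(27/8−6) + (11/4)·(6−4) + 10·(4−(27/8))) = ½·(147/8 + 11/2 + 25/4) = 241/16, so the V-coordinate is 1/4.
[UVP] = ½·((-7)·(-1/2−(27/8)) + 15·(27/8−4) + (11/4)·(4−(-1/2))) = ½·(217/8 − 75/8 + 99/8) = 241/16, so the W-coordinate is 1/4.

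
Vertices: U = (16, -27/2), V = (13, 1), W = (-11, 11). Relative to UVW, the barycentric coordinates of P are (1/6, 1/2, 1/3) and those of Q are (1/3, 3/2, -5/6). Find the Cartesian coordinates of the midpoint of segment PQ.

Barycentric coordinates of the midpoint are the average: (1/4, 1, -1/4).
Converting: (1/4)·U + 1·V + (-1/4)·W = (79/4, -41/8).

(79/4, -41/8)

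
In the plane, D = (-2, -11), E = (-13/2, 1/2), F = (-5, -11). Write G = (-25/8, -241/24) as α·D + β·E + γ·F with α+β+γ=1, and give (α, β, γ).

Signed area of the reference triangle: [DEF] = ½·((-2)·(1/2−(-11)) + (-13/2)·(-11−(-11)) + (-5)·(-11−(1/2))) = ½·(-23 + 0 + 115/2) = 69/4.
[GEF] = ½·((-25/8)·(1/2−(-11)) + (-13/2)·(-11−(-241/24)) + (-5)·(-241/24−(1/2))) = ½·(-575/16 + 299/48 + 1265/24) = 23/2, so the D-coordinate is (23/2)/(69/4) = 2/3.
[DGF] = ½·((-2)·(-241/24−(-11)) + (-25/8)·(-11−(-11)) + (-5)·(-11−(-241/24))) = ½·(-23/12 + 0 + 115/24) = 23/16, so the E-coordinate is 1/12.
[DEG] = ½·((-2)·(1/2−(-241/24)) + (-13/2)·(-241/24−(-11)) + (-25/8)·(-11−(1/2))) = ½·(-253/12 − 299/48 + 575/16) = 69/16, so the F-coordinate is 1/4.
Check: 2/3 + 1/12 + 1/4 = 1.

(2/3, 1/12, 1/4)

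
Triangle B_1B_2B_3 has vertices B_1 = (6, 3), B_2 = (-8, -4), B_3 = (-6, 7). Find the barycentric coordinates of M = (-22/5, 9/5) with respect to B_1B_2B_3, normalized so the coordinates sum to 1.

(1/5, 2/5, 2/5)

Signed area of the reference triangle: [B_1B_2B_3] = ½·(6·(-4−7) + (-8)·(7−3) + (-6)·(3−(-4))) = ½·(-66 − 32 − 42) = -70.
[MB_2B_3] = ½·((-22/5)·(-4−7) + (-8)·(7−(9/5)) + (-6)·(9/5−(-4))) = ½·(242/5 − 208/5 − 174/5) = -14, so the B_1-coordinate is (-14)/(-70) = 1/5.
[B_1MB_3] = ½·(6·(9/5−7) + (-22/5)·(7−3) + (-6)·(3−(9/5))) = ½·(-156/5 − 88/5 − 36/5) = -28, so the B_2-coordinate is 2/5.
[B_1B_2M] = ½·(6·(-4−(9/5)) + (-8)·(9/5−3) + (-22/5)·(3−(-4))) = ½·(-174/5 + 48/5 − 154/5) = -28, so the B_3-coordinate is 2/5.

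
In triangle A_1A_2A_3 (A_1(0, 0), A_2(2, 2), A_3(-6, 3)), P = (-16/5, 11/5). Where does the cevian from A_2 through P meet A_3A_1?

(-9/2, 9/4)

Barycentric coordinates of P with respect to A_1A_2A_3: (1/5, 1/5, 3/5).
On side A_3A_1 the A_2-coordinate is zero; dropping P's A_2-weight 1/5 and renormalizing the remaining 3/5 : 1/5 gives weights 3/4, 1/4 on A_3, A_1.
Q = (3/4)·(-6, 3) + (1/4)·(0, 0) = (-9/2, 9/4).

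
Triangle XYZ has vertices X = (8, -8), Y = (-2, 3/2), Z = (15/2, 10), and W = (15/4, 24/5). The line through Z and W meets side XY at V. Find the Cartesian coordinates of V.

Barycentric coordinates of W with respect to XYZ: (1/10, 2/5, 1/2).
On side XY the Z-coordinate is zero; dropping W's Z-weight 1/2 and renormalizing the remaining 1/10 : 2/5 gives weights 1/5, 4/5 on X, Y.
V = (1/5)·(8, -8) + (4/5)·(-2, 3/2) = (0, -2/5).

(0, -2/5)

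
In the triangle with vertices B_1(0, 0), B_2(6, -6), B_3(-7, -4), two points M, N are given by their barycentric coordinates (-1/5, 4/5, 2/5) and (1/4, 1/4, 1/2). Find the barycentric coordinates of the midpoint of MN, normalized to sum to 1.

Since both coordinate triples sum to 1, the midpoint's barycentrics are the componentwise average.
(-1/5+1/4)/2 = 1/40; similarly 21/40 and 9/20.

(1/40, 21/40, 9/20)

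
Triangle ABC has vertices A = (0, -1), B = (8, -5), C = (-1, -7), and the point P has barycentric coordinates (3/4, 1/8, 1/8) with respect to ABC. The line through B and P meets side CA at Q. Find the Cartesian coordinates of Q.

(-1/7, -13/7)

Line BP meets CA where the B-coordinate vanishes; zeroing P's B-weight and renormalizing leaves C, A-weights 1/8 : 3/4 → (1/7, 6/7).
So Q = (1/7)·C + (6/7)·A = (-1/7, -13/7).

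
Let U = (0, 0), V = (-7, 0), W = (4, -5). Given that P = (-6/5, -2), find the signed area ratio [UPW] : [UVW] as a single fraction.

[UVW] = ½·(0·(0−(-5)) + (-7)·(-5−0) + 4·(0−0)) = ½·(0 + 35 + 0) = 35/2.
[UPW] = ½·(0·(-2−(-5)) + (-6/5)·(-5−0) + 4·(0−(-2))) = ½·(0 + 6 + 8) = 7, so the ratio is 7/(35/2) = 2/5.

2/5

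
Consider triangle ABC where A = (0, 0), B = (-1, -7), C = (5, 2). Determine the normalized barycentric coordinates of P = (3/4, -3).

(1/4, 1/2, 1/4)

Signed area of the reference triangle: [ABC] = ½·(0·(-7−2) + (-1)·(2−0) + 5·(0−(-7))) = ½·(0 − 2 + 35) = 33/2.
[PBC] = ½·((3/4)·(-7−2) + (-1)·(2−(-3)) + 5·(-3−(-7))) = ½·(-27/4 − 5 + 20) = 33/8, so the A-coordinate is (33/8)/(33/2) = 1/4.
[APC] = ½·(0·(-3−2) + (3/4)·(2−0) + 5·(0−(-3))) = ½·(0 + 3/2 + 15) = 33/4, so the B-coordinate is 1/2.
[ABP] = ½·(0·(-7−(-3)) + (-1)·(-3−0) + (3/4)·(0−(-7))) = ½·(0 + 3 + 21/4) = 33/8, so the C-coordinate is 1/4.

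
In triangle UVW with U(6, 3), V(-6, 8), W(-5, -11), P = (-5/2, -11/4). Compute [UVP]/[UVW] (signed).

1/2

[UVW] = ½·(6·(8−(-11)) + (-6)·(-11−3) + (-5)·(3−8)) = ½·(114 + 84 + 25) = 223/2.
[UVP] = ½·(6·(8−(-11/4)) + (-6)·(-11/4−3) + (-5/2)·(3−8)) = ½·(129/2 + 69/2 + 25/2) = 223/4, so the ratio is (223/4)/(223/2) = 1/2.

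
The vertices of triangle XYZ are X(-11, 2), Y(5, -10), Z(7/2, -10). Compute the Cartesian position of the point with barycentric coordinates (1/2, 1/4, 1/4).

(-27/8, -4)

W = (1/2)·X + (1/4)·Y + (1/4)·Z.
x-coordinate: (1/2)·(-11) + (1/4)·5 + (1/4)·(7/2) = -27/8.
y-coordinate: (1/2)·2 + (1/4)·(-10) + (1/4)·(-10) = -4.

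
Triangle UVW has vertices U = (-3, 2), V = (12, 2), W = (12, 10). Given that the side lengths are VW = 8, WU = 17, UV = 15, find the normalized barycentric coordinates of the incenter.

(1/5, 17/40, 3/8)

The incenter has barycentric coordinates proportional to the opposite side lengths: (8 : 17 : 15).
Normalizing by 8+17+15 = 40 gives (1/5, 17/40, 3/8).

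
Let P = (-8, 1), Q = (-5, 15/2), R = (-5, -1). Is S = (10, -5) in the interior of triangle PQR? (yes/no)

Barycentric coordinates of S: (-5, 12/17, 90/17).
The three coordinates are negative, positive, positive; a point is interior exactly when all three are positive.

no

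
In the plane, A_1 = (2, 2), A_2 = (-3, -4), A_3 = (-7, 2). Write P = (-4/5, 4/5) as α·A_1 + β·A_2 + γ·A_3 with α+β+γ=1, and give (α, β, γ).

(3/5, 1/5, 1/5)

Signed area of the reference triangle: [A_1A_2A_3] = ½·(2·(-4−2) + (-3)·(2−2) + (-7)·(2−(-4))) = ½·(-12 + 0 − 42) = -27.
[PA_2A_3] = ½·((-4/5)·(-4−2) + (-3)·(2−(4/5)) + (-7)·(4/5−(-4))) = ½·(24/5 − 18/5 − 168/5) = -81/5, so the A_1-coordinate is (-81/5)/(-27) = 3/5.
[A_1PA_3] = ½·(2·(4/5−2) + (-4/5)·(2−2) + (-7)·(2−(4/5))) = ½·(-12/5 + 0 − 42/5) = -27/5, so the A_2-coordinate is 1/5.
[A_1A_2P] = ½·(2·(-4−(4/5)) + (-3)·(4/5−2) + (-4/5)·(2−(-4))) = ½·(-48/5 + 18/5 − 24/5) = -27/5, so the A_3-coordinate is 1/5.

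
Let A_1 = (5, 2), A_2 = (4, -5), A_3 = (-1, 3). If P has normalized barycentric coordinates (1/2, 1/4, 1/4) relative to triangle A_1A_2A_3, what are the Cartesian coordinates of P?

(13/4, 1/2)

P = (1/2)·A_1 + (1/4)·A_2 + (1/4)·A_3.
x-coordinate: (1/2)·5 + (1/4)·4 + (1/4)·(-1) = 13/4.
y-coordinate: (1/2)·2 + (1/4)·(-5) + (1/4)·3 = 1/2.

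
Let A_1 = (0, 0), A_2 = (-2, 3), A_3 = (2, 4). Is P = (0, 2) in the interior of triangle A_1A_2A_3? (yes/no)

Barycentric coordinates of P: (3/7, 2/7, 2/7).
The three coordinates are positive, positive, positive; a point is interior exactly when all three are positive.

yes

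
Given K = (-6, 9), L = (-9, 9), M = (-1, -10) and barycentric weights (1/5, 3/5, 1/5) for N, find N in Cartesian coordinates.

(-34/5, 26/5)

N = (1/5)·K + (3/5)·L + (1/5)·M.
x-coordinate: (1/5)·(-6) + (3/5)·(-9) + (1/5)·(-1) = -34/5.
y-coordinate: (1/5)·9 + (3/5)·9 + (1/5)·(-10) = 26/5.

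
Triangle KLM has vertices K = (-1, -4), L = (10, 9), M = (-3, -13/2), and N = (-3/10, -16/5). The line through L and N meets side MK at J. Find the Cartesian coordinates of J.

Barycentric coordinates of N with respect to KLM: (7/10, 1/10, 1/5).
On side MK the L-coordinate is zero; dropping N's L-weight 1/10 and renormalizing the remaining 1/5 : 7/10 gives weights 2/9, 7/9 on M, K.
J = (2/9)·(-3, -13/2) + (7/9)·(-1, -4) = (-13/9, -41/9).

(-13/9, -41/9)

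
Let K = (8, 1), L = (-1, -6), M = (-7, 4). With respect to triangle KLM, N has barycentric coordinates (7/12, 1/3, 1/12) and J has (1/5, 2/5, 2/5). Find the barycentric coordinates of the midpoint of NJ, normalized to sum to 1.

Since both coordinate triples sum to 1, the midpoint's barycentrics are the componentwise average.
(7/12+1/5)/2 = 47/120; similarly 11/30 and 29/120.

(47/120, 11/30, 29/120)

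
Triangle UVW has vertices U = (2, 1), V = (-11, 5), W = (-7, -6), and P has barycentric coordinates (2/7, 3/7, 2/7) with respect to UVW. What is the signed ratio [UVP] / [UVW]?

2/7

The signed ratio [UVP]/[UVW] equals the barycentric coordinate of P at vertex W, which is 2/7.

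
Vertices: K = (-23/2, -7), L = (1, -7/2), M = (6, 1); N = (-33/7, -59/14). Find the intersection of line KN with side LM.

Barycentric coordinates of N with respect to KLM: (4/7, 1/7, 2/7).
On side LM the K-coordinate is zero; dropping N's K-weight 4/7 and renormalizing the remaining 1/7 : 2/7 gives weights 1/3, 2/3 on L, M.
J = (1/3)·(1, -7/2) + (2/3)·(6, 1) = (13/3, -1/2).

(13/3, -1/2)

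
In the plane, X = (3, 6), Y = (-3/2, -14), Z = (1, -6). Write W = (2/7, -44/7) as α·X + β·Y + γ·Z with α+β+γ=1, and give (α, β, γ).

(5/14, 4/7, 1/14)

Signed area of the reference triangle: [XYZ] = ½·(3·(-14−(-6)) + (-3/2)·(-6−6) + 1·(6−(-14))) = ½·(-24 + 18 + 20) = 7.
[WYZ] = ½·((2/7)·(-14−(-6)) + (-3/2)·(-6−(-44/7)) + 1·(-44/7−(-14))) = ½·(-16/7 − 3/7 + 54/7) = 5/2, so the X-coordinate is (5/2)/7 = 5/14.
[XWZ] = ½·(3·(-44/7−(-6)) + (2/7)·(-6−6) + 1·(6−(-44/7))) = ½·(-6/7 − 24/7 + 86/7) = 4, so the Y-coordinate is 4/7.
[XYW] = ½·(3·(-14−(-44/7)) + (-3/2)·(-44/7−6) + (2/7)·(6−(-14))) = ½·(-162/7 + 129/7 + 40/7) = 1/2, so the Z-coordinate is 1/14.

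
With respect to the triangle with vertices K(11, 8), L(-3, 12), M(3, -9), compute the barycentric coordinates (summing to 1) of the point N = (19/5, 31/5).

Signed area of the reference triangle: [KLM] = ½·(11·(12−(-9)) + (-3)·(-9−8) + 3·(8−12)) = ½·(231 + 51 − 12) = 135.
[NLM] = ½·((19/5)·(12−(-9)) + (-3)·(-9−(31/5)) + 3·(31/5−12)) = ½·(399/5 + 228/5 − 87/5) = 54, so the K-coordinate is 54/135 = 2/5.
[KNM] = ½·(11·(31/5−(-9)) + (19/5)·(-9−8) + 3·(8−(31/5))) = ½·(836/5 − 323/5 + 27/5) = 54, so the L-coordinate is 2/5.
[KLN] = ½·(11·(12−(31/5)) + (-3)·(31/5−8) + (19/5)·(8−12)) = ½·(319/5 + 27/5 − 76/5) = 27, so the M-coordinate is 1/5.
Check: 2/5 + 2/5 + 1/5 = 1.

(2/5, 2/5, 1/5)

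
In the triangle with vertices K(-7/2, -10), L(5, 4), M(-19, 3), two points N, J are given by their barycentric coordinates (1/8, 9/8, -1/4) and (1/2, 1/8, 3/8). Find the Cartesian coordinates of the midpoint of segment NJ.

(27/32, -7/16)

Barycentric coordinates of the midpoint are the average: (5/16, 5/8, 1/16).
Converting: (5/16)·K + (5/8)·L + (1/16)·M = (27/32, -7/16).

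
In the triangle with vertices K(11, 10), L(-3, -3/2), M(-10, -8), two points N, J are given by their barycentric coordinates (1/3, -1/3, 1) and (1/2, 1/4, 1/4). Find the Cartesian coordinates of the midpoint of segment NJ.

Barycentric coordinates of the midpoint are the average: (5/12, -1/24, 5/8).
Converting: (5/12)·K + (-1/24)·L + (5/8)·M = (-37/24, -37/48).

(-37/24, -37/48)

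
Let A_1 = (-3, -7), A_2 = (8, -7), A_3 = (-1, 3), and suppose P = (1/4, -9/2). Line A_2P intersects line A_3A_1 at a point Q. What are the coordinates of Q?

Barycentric coordinates of P with respect to A_1A_2A_3: (1/2, 1/4, 1/4).
On side A_3A_1 the A_2-coordinate is zero; dropping P's A_2-weight 1/4 and renormalizing the remaining 1/4 : 1/2 gives weights 1/3, 2/3 on A_3, A_1.
Q = (1/3)·(-1, 3) + (2/3)·(-3, -7) = (-7/3, -11/3).

(-7/3, -11/3)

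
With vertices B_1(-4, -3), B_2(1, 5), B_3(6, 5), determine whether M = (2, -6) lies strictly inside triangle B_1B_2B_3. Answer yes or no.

no

Barycentric coordinates of M: (11/8, -39/20, 63/40).
The three coordinates are positive, negative, positive; a point is interior exactly when all three are positive.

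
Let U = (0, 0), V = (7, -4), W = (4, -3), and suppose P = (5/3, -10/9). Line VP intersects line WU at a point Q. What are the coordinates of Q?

Barycentric coordinates of P with respect to UVW: (2/3, 1/9, 2/9).
On side WU the V-coordinate is zero; dropping P's V-weight 1/9 and renormalizing the remaining 2/9 : 2/3 gives weights 1/4, 3/4 on W, U.
Q = (1/4)·(4, -3) + (3/4)·(0, 0) = (1, -3/4).

(1, -3/4)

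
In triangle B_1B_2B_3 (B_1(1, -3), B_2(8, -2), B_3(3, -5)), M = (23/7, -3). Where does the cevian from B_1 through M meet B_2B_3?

(19/3, -3)

Barycentric coordinates of M with respect to B_1B_2B_3: (4/7, 2/7, 1/7).
On side B_2B_3 the B_1-coordinate is zero; dropping M's B_1-weight 4/7 and renormalizing the remaining 2/7 : 1/7 gives weights 2/3, 1/3 on B_2, B_3.
N = (2/3)·(8, -2) + (1/3)·(3, -5) = (19/3, -3).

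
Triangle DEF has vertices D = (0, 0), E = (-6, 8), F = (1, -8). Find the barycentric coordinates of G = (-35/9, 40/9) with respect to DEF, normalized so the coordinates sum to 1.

(2/9, 2/3, 1/9)

Signed area of the reference triangle: [DEF] = ½·(0·(8−(-8)) + (-6)·(-8−0) + 1·(0−8)) = ½·(0 + 48 − 8) = 20.
[GEF] = ½·((-35/9)·(8−(-8)) + (-6)·(-8−(40/9)) + 1·(40/9−8)) = ½·(-560/9 + 224/3 − 32/9) = 40/9, so the D-coordinate is (40/9)/20 = 2/9.
[DGF] = ½·(0·(40/9−(-8)) + (-35/9)·(-8−0) + 1·(0−(40/9))) = ½·(0 + 280/9 − 40/9) = 40/3, so the E-coordinate is 2/3.
[DEG] = ½·(0·(8−(40/9)) + (-6)·(40/9−0) + (-35/9)·(0−8)) = ½·(0 − 80/3 + 280/9) = 20/9, so the F-coordinate is 1/9.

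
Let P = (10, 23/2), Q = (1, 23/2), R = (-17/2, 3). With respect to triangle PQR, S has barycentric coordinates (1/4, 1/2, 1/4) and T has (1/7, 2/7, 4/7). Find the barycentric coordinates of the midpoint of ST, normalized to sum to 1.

(11/56, 11/28, 23/56)

Since both coordinate triples sum to 1, the midpoint's barycentrics are the componentwise average.
(1/4+1/7)/2 = 11/56; similarly 11/28 and 23/56.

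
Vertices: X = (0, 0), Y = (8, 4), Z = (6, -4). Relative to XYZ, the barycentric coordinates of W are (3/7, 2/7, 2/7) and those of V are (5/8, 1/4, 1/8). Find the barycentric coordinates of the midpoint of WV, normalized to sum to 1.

(59/112, 15/56, 23/112)

Since both coordinate triples sum to 1, the midpoint's barycentrics are the componentwise average.
(3/7+5/8)/2 = 59/112; similarly 15/56 and 23/112.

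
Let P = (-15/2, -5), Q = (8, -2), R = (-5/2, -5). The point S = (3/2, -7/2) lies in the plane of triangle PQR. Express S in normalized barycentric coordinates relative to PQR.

Signed area of the reference triangle: [PQR] = ½·((-15/2)·(-2−(-5)) + 8·(-5−(-5)) + (-5/2)·(-5−(-2))) = ½·(-45/2 + 0 + 15/2) = -15/2.
[SQR] = ½·((3/2)·(-2−(-5)) + 8·(-5−(-7/2)) + (-5/2)·(-7/2−(-2))) = ½·(9/2 − 12 + 15/4) = -15/8, so the P-coordinate is (-15/8)/(-15/2) = 1/4.
[PSR] = ½·((-15/2)·(-7/2−(-5)) + (3/2)·(-5−(-5)) + (-5/2)·(-5−(-7/2))) = ½·(-45/4 + 0 + 15/4) = -15/4, so the Q-coordinate is 1/2.
[PQS] = ½·((-15/2)·(-2−(-7/2)) + 8·(-7/2−(-5)) + (3/2)·(-5−(-2))) = ½·(-45/4 + 12 − 9/2) = -15/8, so the R-coordinate is 1/4.

(1/4, 1/2, 1/4)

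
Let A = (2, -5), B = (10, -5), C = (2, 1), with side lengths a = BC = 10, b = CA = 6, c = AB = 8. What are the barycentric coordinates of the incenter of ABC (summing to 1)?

(5/12, 1/4, 1/3)

The incenter has barycentric coordinates proportional to the opposite side lengths: (10 : 6 : 8).
Normalizing by 10+6+8 = 24 gives (5/12, 1/4, 1/3).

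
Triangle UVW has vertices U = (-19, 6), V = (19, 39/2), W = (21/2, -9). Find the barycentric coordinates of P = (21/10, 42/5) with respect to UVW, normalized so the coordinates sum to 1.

(2/5, 2/5, 1/5)

Signed area of the reference triangle: [UVW] = ½·((-19)·(39/2−(-9)) + 19·(-9−6) + (21/2)·(6−(39/2))) = ½·(-1083/2 − 285 − 567/4) = -3873/8.
[PVW] = ½·((21/10)·(39/2−(-9)) + 19·(-9−(42/5)) + (21/2)·(42/5−(39/2))) = ½·(1197/20 − 1653/5 − 2331/20) = -3873/20, so the U-coordinate is (-3873/20)/(-3873/8) = 2/5.
[UPW] = ½·((-19)·(42/5−(-9)) + (21/10)·(-9−6) + (21/2)·(6−(42/5))) = ½·(-1653/5 − 63/2 − 126/5) = -3873/20, so the V-coordinate is 2/5.
[UVP] = ½·((-19)·(39/2−(42/5)) + 19·(42/5−6) + (21/10)·(6−(39/2))) = ½·(-2109/10 + 228/5 − 567/20) = -3873/40, so the W-coordinate is 1/5.
Check: 2/5 + 2/5 + 1/5 = 1.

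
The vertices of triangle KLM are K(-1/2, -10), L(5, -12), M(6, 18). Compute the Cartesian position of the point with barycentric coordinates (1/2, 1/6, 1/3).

(31/12, -1)

N = (1/2)·K + (1/6)·L + (1/3)·M.
x-coordinate: (1/2)·(-1/2) + (1/6)·5 + (1/3)·6 = 31/12.
y-coordinate: (1/2)·(-10) + (1/6)·(-12) + (1/3)·18 = -1.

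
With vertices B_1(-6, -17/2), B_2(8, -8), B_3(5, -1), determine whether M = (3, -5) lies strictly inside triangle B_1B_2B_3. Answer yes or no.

Barycentric coordinates of M: (52/199, 58/199, 89/199).
The three coordinates are positive, positive, positive; a point is interior exactly when all three are positive.

yes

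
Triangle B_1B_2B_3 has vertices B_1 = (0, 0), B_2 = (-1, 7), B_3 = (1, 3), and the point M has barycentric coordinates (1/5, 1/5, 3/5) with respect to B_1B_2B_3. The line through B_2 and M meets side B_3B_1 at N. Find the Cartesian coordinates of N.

Line B_2M meets B_3B_1 where the B_2-coordinate vanishes; zeroing M's B_2-weight and renormalizing leaves B_3, B_1-weights 3/5 : 1/5 → (3/4, 1/4).
So N = (3/4)·B_3 + (1/4)·B_1 = (3/4, 9/4).

(3/4, 9/4)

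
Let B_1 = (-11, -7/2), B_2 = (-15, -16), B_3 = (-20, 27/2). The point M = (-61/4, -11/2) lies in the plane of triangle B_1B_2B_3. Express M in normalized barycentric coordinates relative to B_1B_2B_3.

Signed area of the reference triangle: [B_1B_2B_3] = ½·((-11)·(-16−(27/2)) + (-15)·(27/2−(-7/2)) + (-20)·(-7/2−(-16))) = ½·(649/2 − 255 − 250) = -361/4.
[MB_2B_3] = ½·((-61/4)·(-16−(27/2)) + (-15)·(27/2−(-11/2)) + (-20)·(-11/2−(-16))) = ½·(3599/8 − 285 − 210) = -361/16, so the B_1-coordinate is (-361/16)/(-361/4) = 1/4.
[B_1MB_3] = ½·((-11)·(-11/2−(27/2)) + (-61/4)·(27/2−(-7/2)) + (-20)·(-7/2−(-11/2))) = ½·(209 − 1037/4 − 40) = -361/8, so the B_2-coordinate is 1/2.
[B_1B_2M] = ½·((-11)·(-16−(-11/2)) + (-15)·(-11/2−(-7/2)) + (-61/4)·(-7/2−(-16))) = ½·(231/2 + 30 − 1525/8) = -361/16, so the B_3-coordinate is 1/4.
Check: 1/4 + 1/2 + 1/4 = 1.

(1/4, 1/2, 1/4)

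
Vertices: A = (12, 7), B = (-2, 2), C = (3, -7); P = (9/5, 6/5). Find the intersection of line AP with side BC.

Barycentric coordinates of P with respect to ABC: (1/5, 3/5, 1/5).
On side BC the A-coordinate is zero; dropping P's A-weight 1/5 and renormalizing the remaining 3/5 : 1/5 gives weights 3/4, 1/4 on B, C.
Q = (3/4)·(-2, 2) + (1/4)·(3, -7) = (-3/4, -1/4).

(-3/4, -1/4)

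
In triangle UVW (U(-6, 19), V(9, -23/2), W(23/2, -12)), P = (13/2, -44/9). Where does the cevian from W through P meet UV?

(4, -4/3)

Barycentric coordinates of P with respect to UVW: (2/9, 4/9, 1/3).
On side UV the W-coordinate is zero; dropping P's W-weight 1/3 and renormalizing the remaining 2/9 : 4/9 gives weights 1/3, 2/3 on U, V.
Q = (1/3)·(-6, 19) + (2/3)·(9, -23/2) = (4, -4/3).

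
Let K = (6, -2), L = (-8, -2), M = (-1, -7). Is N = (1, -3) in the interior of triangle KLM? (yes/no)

yes

Barycentric coordinates of N: (19/35, 9/35, 1/5).
The three coordinates are positive, positive, positive; a point is interior exactly when all three are positive.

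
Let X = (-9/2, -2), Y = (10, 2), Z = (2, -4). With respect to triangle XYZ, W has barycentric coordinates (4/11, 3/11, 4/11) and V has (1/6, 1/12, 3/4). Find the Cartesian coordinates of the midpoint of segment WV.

Barycentric coordinates of the midpoint are the average: (35/132, 47/264, 49/88).
Converting: (35/132)·X + (47/264)·Y + (49/88)·Z = (449/264, -317/132).

(449/264, -317/132)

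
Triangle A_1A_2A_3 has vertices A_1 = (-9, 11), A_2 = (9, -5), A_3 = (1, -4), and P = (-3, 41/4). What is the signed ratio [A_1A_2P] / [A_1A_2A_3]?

[A_1A_2A_3] = ½·((-9)·(-5−(-4)) + 9·(-4−11) + 1·(11−(-5))) = ½·(9 − 135 + 16) = -55.
[A_1A_2P] = ½·((-9)·(-5−(41/4)) + 9·(41/4−11) + (-3)·(11−(-5))) = ½·(549/4 − 27/4 − 48) = 165/4, so the ratio is (165/4)/(-55) = -3/4.

-3/4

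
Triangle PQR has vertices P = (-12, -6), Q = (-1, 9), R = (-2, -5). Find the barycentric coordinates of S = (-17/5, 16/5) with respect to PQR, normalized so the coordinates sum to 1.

Signed area of the reference triangle: [PQR] = ½·((-12)·(9−(-5)) + (-1)·(-5−(-6)) + (-2)·(-6−9)) = ½·(-168 − 1 + 30) = -139/2.
[SQR] = ½·((-17/5)·(9−(-5)) + (-1)·(-5−(16/5)) + (-2)·(16/5−9)) = ½·(-238/5 + 41/5 + 58/5) = -139/10, so the P-coordinate is (-139/10)/(-139/2) = 1/5.
[PSR] = ½·((-12)·(16/5−(-5)) + (-17/5)·(-5−(-6)) + (-2)·(-6−(16/5))) = ½·(-492/5 − 17/5 + 92/5) = -417/10, so the Q-coordinate is 3/5.
[PQS] = ½·((-12)·(9−(16/5)) + (-1)·(16/5−(-6)) + (-17/5)·(-6−9)) = ½·(-348/5 − 46/5 + 51) = -139/10, so the R-coordinate is 1/5.

(1/5, 3/5, 1/5)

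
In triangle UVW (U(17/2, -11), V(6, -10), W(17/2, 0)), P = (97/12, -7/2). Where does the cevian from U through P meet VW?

(8, -2)

Barycentric coordinates of P with respect to UVW: (1/6, 1/6, 2/3).
On side VW the U-coordinate is zero; dropping P's U-weight 1/6 and renormalizing the remaining 1/6 : 2/3 gives weights 1/5, 4/5 on V, W.
Q = (1/5)·(6, -10) + (4/5)·(17/2, 0) = (8, -2).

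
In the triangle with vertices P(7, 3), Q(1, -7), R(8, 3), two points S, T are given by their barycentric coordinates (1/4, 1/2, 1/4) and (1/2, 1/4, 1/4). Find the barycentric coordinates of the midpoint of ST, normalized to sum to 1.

Since both coordinate triples sum to 1, the midpoint's barycentrics are the componentwise average.
(1/4+1/2)/2 = 3/8; similarly 3/8 and 1/4.

(3/8, 3/8, 1/4)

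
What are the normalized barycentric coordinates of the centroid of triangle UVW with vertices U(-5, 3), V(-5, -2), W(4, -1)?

The centroid is the average of the vertices, so each weight is 1/3.

(1/3, 1/3, 1/3)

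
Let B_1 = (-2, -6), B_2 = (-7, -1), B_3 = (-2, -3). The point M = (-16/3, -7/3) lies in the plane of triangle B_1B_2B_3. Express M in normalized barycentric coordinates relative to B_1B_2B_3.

(2/9, 2/3, 1/9)

Signed area of the reference triangle: [B_1B_2B_3] = ½·((-2)·(-1−(-3)) + (-7)·(-3−(-6)) + (-2)·(-6−(-1))) = ½·(-4 − 21 + 10) = -15/2.
[MB_2B_3] = ½·((-16/3)·(-1−(-3)) + (-7)·(-3−(-7/3)) + (-2)·(-7/3−(-1))) = ½·(-32/3 + 14/3 + 8/3) = -5/3, so the B_1-coordinate is (-5/3)/(-15/2) = 2/9.
[B_1MB_3] = ½·((-2)·(-7/3−(-3)) + (-16/3)·(-3−(-6)) + (-2)·(-6−(-7/3))) = ½·(-4/3 − 16 + 22/3) = -5, so the B_2-coordinate is 2/3.
[B_1B_2M] = ½·((-2)·(-1−(-7/3)) + (-7)·(-7/3−(-6)) + (-16/3)·(-6−(-1))) = ½·(-8/3 − 77/3 + 80/3) = -5/6, so the B_3-coordinate is 1/9.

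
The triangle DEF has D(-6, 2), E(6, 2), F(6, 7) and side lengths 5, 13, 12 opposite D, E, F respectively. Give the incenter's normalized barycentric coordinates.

(1/6, 13/30, 2/5)

The incenter has barycentric coordinates proportional to the opposite side lengths: (5 : 13 : 12).
Normalizing by 5+13+12 = 30 gives (1/6, 13/30, 2/5).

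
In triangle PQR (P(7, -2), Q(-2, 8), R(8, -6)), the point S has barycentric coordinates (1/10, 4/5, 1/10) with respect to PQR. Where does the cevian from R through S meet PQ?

Line RS meets PQ where the R-coordinate vanishes; zeroing S's R-weight and renormalizing leaves P, Q-weights 1/10 : 4/5 → (1/9, 8/9).
So T = (1/9)·P + (8/9)·Q = (-1, 62/9).

(-1, 62/9)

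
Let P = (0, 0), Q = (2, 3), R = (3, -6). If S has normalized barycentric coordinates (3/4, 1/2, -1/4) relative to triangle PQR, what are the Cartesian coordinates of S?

S = (3/4)·P + (1/2)·Q + (-1/4)·R.
x-coordinate: (3/4)·0 + (1/2)·2 + (-1/4)·3 = 1/4.
y-coordinate: (3/4)·0 + (1/2)·3 + (-1/4)·(-6) = 3.

(1/4, 3)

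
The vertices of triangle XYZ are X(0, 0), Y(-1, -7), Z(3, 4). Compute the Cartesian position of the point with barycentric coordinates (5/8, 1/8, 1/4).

(5/8, 1/8)

W = (5/8)·X + (1/8)·Y + (1/4)·Z.
x-coordinate: (5/8)·0 + (1/8)·(-1) + (1/4)·3 = 5/8.
y-coordinate: (5/8)·0 + (1/8)·(-7) + (1/4)·4 = 1/8.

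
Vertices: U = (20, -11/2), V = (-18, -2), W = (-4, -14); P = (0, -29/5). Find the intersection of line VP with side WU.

Barycentric coordinates of P with respect to UVW: (2/5, 2/5, 1/5).
On side WU the V-coordinate is zero; dropping P's V-weight 2/5 and renormalizing the remaining 1/5 : 2/5 gives weights 1/3, 2/3 on W, U.
Q = (1/3)·(-4, -14) + (2/3)·(20, -11/2) = (12, -25/3).

(12, -25/3)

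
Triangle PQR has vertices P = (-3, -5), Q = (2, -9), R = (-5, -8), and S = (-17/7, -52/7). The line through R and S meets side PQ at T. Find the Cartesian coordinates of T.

Barycentric coordinates of S with respect to PQR: (2/7, 2/7, 3/7).
On side PQ the R-coordinate is zero; dropping S's R-weight 3/7 and renormalizing the remaining 2/7 : 2/7 gives weights 1/2, 1/2 on P, Q.
T = (1/2)·(-3, -5) + (1/2)·(2, -9) = (-1/2, -7).

(-1/2, -7)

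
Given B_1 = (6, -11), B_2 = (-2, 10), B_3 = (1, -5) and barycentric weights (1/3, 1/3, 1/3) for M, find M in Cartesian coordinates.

M = (1/3)·B_1 + (1/3)·B_2 + (1/3)·B_3.
x-coordinate: (1/3)·6 + (1/3)·(-2) + (1/3)·1 = 5/3.
y-coordinate: (1/3)·(-11) + (1/3)·10 + (1/3)·(-5) = -2.

(5/3, -2)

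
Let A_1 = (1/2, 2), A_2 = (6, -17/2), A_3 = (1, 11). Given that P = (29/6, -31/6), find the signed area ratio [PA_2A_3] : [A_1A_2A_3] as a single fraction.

1/9

[A_1A_2A_3] = ½·((1/2)·(-17/2−11) + 6·(11−2) + 1·(2−(-17/2))) = ½·(-39/4 + 54 + 21/2) = 219/8.
[PA_2A_3] = ½·((29/6)·(-17/2−11) + 6·(11−(-31/6)) + 1·(-31/6−(-17/2))) = ½·(-377/4 + 97 + 10/3) = 73/24, so the ratio is (73/24)/(219/8) = 1/9.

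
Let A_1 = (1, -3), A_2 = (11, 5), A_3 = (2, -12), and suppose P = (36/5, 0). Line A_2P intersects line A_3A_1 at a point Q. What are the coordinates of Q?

Barycentric coordinates of P with respect to A_1A_2A_3: (1/5, 3/5, 1/5).
On side A_3A_1 the A_2-coordinate is zero; dropping P's A_2-weight 3/5 and renormalizing the remaining 1/5 : 1/5 gives weights 1/2, 1/2 on A_3, A_1.
Q = (1/2)·(2, -12) + (1/2)·(1, -3) = (3/2, -15/2).

(3/2, -15/2)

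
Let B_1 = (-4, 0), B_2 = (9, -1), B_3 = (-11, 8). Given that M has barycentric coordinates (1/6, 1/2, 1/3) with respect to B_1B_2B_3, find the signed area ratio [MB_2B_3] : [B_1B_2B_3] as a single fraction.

1/6

The signed ratio [MB_2B_3]/[B_1B_2B_3] equals the barycentric coordinate of M at vertex B_1, which is 1/6.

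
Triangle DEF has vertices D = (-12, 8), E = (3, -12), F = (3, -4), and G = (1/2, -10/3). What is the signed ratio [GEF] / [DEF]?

[DEF] = ½·((-12)·(-12−(-4)) + 3·(-4−8) + 3·(8−(-12))) = ½·(96 − 36 + 60) = 60.
[GEF] = ½·((1/2)·(-12−(-4)) + 3·(-4−(-10/3)) + 3·(-10/3−(-12))) = ½·(-4 − 2 + 26) = 10, so the ratio is 10/60 = 1/6.

1/6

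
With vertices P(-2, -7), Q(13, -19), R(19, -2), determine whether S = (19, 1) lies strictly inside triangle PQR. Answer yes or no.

no

Barycentric coordinates of S: (6/109, -21/109, 124/109).
The three coordinates are positive, negative, positive; a point is interior exactly when all three are positive.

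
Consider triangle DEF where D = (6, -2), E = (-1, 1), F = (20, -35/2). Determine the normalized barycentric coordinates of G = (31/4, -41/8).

(1/2, 1/4, 1/4)

Signed area of the reference triangle: [DEF] = ½·(6·(1−(-35/2)) + (-1)·(-35/2−(-2)) + 20·(-2−1)) = ½·(111 + 31/2 − 60) = 133/4.
[GEF] = ½·((31/4)·(1−(-35/2)) + (-1)·(-35/2−(-41/8)) + 20·(-41/8−1)) = ½·(1147/8 + 99/8 − 245/2) = 133/8, so the D-coordinate is (133/8)/(133/4) = 1/2.
[DGF] = ½·(6·(-41/8−(-35/2)) + (31/4)·(-35/2−(-2)) + 20·(-2−(-41/8))) = ½·(297/4 − 961/8 + 125/2) = 133/16, so the E-coordinate is 1/4.
[DEG] = ½·(6·(1−(-41/8)) + (-1)·(-41/8−(-2)) + (31/4)·(-2−1)) = ½·(147/4 + 25/8 − 93/4) = 133/16, so the F-coordinate is 1/4.
Check: 1/2 + 1/4 + 1/4 = 1.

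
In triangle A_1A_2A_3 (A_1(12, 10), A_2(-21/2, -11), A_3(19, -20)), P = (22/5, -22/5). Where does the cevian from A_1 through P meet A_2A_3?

Barycentric coordinates of P with respect to A_1A_2A_3: (2/5, 2/5, 1/5).
On side A_2A_3 the A_1-coordinate is zero; dropping P's A_1-weight 2/5 and renormalizing the remaining 2/5 : 1/5 gives weights 2/3, 1/3 on A_2, A_3.
Q = (2/3)·(-21/2, -11) + (1/3)·(19, -20) = (-2/3, -14).

(-2/3, -14)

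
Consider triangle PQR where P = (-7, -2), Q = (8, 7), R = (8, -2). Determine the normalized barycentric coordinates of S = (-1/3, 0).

Signed area of the reference triangle: [PQR] = ½·((-7)·(7−(-2)) + 8·(-2−(-2)) + 8·(-2−7)) = ½·(-63 + 0 − 72) = -135/2.
[SQR] = ½·((-1/3)·(7−(-2)) + 8·(-2−0) + 8·(0−7)) = ½·(-3 − 16 − 56) = -75/2, so the P-coordinate is (-75/2)/(-135/2) = 5/9.
[PSR] = ½·((-7)·(0−(-2)) + (-1/3)·(-2−(-2)) + 8·(-2−0)) = ½·(-14 + 0 − 16) = -15, so the Q-coordinate is 2/9.
[PQS] = ½·((-7)·(7−0) + 8·(0−(-2)) + (-1/3)·(-2−7)) = ½·(-49 + 16 + 3) = -15, so the R-coordinate is 2/9.

(5/9, 2/9, 2/9)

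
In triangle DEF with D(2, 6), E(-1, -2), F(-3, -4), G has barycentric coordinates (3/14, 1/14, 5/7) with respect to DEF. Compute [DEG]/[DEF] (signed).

The signed ratio [DEG]/[DEF] equals the barycentric coordinate of G at vertex F, which is 5/7.

5/7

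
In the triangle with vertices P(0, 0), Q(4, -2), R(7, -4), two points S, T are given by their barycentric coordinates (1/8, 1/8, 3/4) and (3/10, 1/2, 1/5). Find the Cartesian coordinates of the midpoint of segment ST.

(183/40, -101/40)

Barycentric coordinates of the midpoint are the average: (17/80, 5/16, 19/40).
Converting: (17/80)·P + (5/16)·Q + (19/40)·R = (183/40, -101/40).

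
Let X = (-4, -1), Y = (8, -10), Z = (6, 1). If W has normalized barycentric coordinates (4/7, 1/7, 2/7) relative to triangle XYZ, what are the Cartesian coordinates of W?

(4/7, -12/7)

W = (4/7)·X + (1/7)·Y + (2/7)·Z.
x-coordinate: (4/7)·(-4) + (1/7)·8 + (2/7)·6 = 4/7.
y-coordinate: (4/7)·(-1) + (1/7)·(-10) + (2/7)·1 = -12/7.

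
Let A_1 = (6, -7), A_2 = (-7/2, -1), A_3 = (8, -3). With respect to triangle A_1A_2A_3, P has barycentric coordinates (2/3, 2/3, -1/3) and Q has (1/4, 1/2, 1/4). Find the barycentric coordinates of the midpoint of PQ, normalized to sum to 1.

Since both coordinate triples sum to 1, the midpoint's barycentrics are the componentwise average.
(2/3+1/4)/2 = 11/24; similarly 7/12 and -1/24.

(11/24, 7/12, -1/24)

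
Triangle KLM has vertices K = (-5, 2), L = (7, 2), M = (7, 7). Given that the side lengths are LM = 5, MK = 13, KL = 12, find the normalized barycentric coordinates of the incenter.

The incenter has barycentric coordinates proportional to the opposite side lengths: (5 : 13 : 12).
Normalizing by 5+13+12 = 30 gives (1/6, 13/30, 2/5).

(1/6, 13/30, 2/5)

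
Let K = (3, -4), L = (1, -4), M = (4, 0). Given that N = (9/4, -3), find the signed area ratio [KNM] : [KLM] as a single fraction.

1/2

[KLM] = ½·(3·(-4−0) + 1·(0−(-4)) + 4·(-4−(-4))) = ½·(-12 + 4 + 0) = -4.
[KNM] = ½·(3·(-3−0) + (9/4)·(0−(-4)) + 4·(-4−(-3))) = ½·(-9 + 9 − 4) = -2, so the ratio is (-2)/(-4) = 1/2.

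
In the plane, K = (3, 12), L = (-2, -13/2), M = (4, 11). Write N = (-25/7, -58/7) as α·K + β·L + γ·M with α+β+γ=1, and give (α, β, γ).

(5/7, 8/7, -6/7)

Signed area of the reference triangle: [KLM] = ½·(3·(-13/2−11) + (-2)·(11−12) + 4·(12−(-13/2))) = ½·(-105/2 + 2 + 74) = 47/4.
[NLM] = ½·((-25/7)·(-13/2−11) + (-2)·(11−(-58/7)) + 4·(-58/7−(-13/2))) = ½·(125/2 − 270/7 − 50/7) = 235/28, so the K-coordinate is (235/28)/(47/4) = 5/7.
[KNM] = ½·(3·(-58/7−11) + (-25/7)·(11−12) + 4·(12−(-58/7))) = ½·(-405/7 + 25/7 + 568/7) = 94/7, so the L-coordinate is 8/7.
[KLN] = ½·(3·(-13/2−(-58/7)) + (-2)·(-58/7−12) + (-25/7)·(12−(-13/2))) = ½·(75/14 + 284/7 − 925/14) = -141/14, so the M-coordinate is -6/7.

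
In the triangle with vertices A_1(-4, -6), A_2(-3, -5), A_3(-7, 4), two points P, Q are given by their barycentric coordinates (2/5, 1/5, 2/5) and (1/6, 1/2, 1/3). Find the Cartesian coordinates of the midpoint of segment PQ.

Barycentric coordinates of the midpoint are the average: (17/60, 7/20, 11/30).
Converting: (17/60)·A_1 + (7/20)·A_2 + (11/30)·A_3 = (-19/4, -119/60).

(-19/4, -119/60)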